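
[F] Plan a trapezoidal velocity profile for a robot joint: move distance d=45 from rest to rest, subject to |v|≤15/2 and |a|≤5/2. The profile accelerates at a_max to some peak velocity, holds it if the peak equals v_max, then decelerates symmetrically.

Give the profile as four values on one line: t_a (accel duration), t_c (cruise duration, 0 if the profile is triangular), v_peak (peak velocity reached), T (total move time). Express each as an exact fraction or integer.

v_max²/a_max = (15/2)²/(5/2) = 45/2
45 ≥ 45/2 → trapezoidal
t_a = (15/2)/(5/2) = 3; v_peak = 15/2
d_cruise = 45 − 45/2 = 45/2; t_c = (45/2)/(15/2) = 3
T = 2·3 + 3 = 9

t_a=3 t_c=3 v_peak=15/2 T=9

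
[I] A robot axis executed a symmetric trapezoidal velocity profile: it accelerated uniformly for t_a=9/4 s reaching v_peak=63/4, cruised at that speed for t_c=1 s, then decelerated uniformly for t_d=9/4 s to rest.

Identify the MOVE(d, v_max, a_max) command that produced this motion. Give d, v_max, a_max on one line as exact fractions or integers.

a_max = (63/4)/(9/4) = 7
d_a = ½·63/4·9/4 = 567/32; d_c = 63/4·1 = 63/4
d = 2·567/32 + 63/4 = 819/16
t_c = 1 > 0 so v_max = 63/4

d=819/16 v_max=63/4 a_max=7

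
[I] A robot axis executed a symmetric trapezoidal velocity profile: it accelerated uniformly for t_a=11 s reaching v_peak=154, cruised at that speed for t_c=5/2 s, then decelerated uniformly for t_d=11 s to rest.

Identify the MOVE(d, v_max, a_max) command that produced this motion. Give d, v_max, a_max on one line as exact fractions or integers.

a_max = 154/11 = 14
d_a = ½·154·11 = 847; d_c = 154·5/2 = 385
d = 2·847 + 385 = 2079
t_c = 5/2 > 0 ⇒ limit active, v_max = 154

d=2079 v_max=154 a_max=14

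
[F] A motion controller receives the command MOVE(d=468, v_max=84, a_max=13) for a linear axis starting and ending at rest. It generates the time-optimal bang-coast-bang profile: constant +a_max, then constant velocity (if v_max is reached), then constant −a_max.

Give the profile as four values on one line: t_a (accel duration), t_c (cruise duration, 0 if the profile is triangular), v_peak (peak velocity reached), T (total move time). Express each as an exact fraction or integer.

t_a=6 t_c=0 v_peak=78 T=12

(v_max)²/a_max = 84²/13 = 7056/13
468 < 7056/13 → triangular
v_peak = √(468·13) = √6084 = 78
t_a = 78/13 = 6; t_c = 0
T = 2·6 = 12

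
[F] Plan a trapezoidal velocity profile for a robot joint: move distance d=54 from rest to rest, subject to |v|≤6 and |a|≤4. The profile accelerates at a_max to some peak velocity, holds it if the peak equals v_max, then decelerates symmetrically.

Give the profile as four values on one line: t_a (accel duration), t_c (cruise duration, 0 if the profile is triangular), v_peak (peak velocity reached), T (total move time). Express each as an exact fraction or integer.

t_a=3/2 t_c=15/2 v_peak=6 T=21/2

v_max²/a_max = 6²/4 = 9
54 ≥ 9 → trapezoidal
t_a = 6/4 = 3/2; v_peak = 6
d_cruise = 54 − 9 = 45; t_c = 45/6 = 15/2
T = 2·3/2 + 15/2 = 21/2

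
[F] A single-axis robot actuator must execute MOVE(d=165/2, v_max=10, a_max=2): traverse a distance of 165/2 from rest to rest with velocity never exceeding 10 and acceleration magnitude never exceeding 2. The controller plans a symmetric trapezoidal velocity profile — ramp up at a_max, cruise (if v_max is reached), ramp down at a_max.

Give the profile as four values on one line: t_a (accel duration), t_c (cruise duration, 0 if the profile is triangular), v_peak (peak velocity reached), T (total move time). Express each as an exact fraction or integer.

(v_max)²/a_max = 10²/2 = 50
165/2 ≥ 50 so v_max reached
t_a = 10/2 = 5; v_peak = 10
d_cruise = 165/2 − 50 = 65/2; t_c = (65/2)/10 = 13/4
T = 2·5 + 13/4 = 53/4

t_a=5 t_c=13/4 v_peak=10 T=53/4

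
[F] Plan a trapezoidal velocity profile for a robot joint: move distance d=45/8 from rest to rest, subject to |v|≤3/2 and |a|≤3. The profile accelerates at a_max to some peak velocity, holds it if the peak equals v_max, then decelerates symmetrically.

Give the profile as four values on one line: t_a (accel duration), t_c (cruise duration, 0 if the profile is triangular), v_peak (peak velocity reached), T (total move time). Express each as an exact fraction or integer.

(v_max)²/a_max = (3/2)²/3 = 3/4
45/8 ≥ 3/4 → trapezoidal
t_a = (3/2)/3 = 1/2; v_peak = 3/2
d_cruise = 45/8 − 3/4 = 39/8; t_c = (39/8)/(3/2) = 13/4
T = 2·1/2 + 13/4 = 17/4

t_a=1/2 t_c=13/4 v_peak=3/2 T=17/4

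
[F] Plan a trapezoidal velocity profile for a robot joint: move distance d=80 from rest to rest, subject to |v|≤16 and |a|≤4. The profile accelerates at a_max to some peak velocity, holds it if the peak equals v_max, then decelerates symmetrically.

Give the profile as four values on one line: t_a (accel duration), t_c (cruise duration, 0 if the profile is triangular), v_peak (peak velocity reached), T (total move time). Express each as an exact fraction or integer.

(v_max)²/a_max = 16²/4 = 64
80 ≥ 64 ⇒ cruise phase
t_a = 16/4 = 4; v_peak = 16
d_cruise = 80 − 64 = 16; t_c = 16/16 = 1
T = 2·4 + 1 = 9

t_a=4 t_c=1 v_peak=16 T=9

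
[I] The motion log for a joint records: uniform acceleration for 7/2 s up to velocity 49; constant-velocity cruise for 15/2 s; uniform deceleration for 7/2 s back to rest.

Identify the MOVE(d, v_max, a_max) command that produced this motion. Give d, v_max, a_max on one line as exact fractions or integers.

d=539 v_max=49 a_max=14

a_max = 49/(7/2) = 14
d_a = ½·49·7/2 = 343/4; d_c = 49·15/2 = 735/2
d = 2·343/4 + 735/2 = 539
t_c = 15/2 > 0 so v_max = 49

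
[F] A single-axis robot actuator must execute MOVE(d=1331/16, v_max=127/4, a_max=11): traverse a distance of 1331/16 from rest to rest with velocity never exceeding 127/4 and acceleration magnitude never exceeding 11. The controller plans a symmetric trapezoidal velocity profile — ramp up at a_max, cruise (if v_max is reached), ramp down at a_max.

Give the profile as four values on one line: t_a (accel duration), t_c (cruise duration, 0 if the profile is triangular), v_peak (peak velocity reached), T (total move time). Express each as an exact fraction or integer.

(v_max)²/a_max = (127/4)²/11 = 16129/176
1331/16 < 16129/176 → triangular
v_peak = √(1331/16·11) = √(14641/16) = 121/4
t_a = (121/4)/11 = 11/4; t_c = 0
T = 2·11/4 = 11/2

t_a=11/4 t_c=0 v_peak=121/4 T=11/2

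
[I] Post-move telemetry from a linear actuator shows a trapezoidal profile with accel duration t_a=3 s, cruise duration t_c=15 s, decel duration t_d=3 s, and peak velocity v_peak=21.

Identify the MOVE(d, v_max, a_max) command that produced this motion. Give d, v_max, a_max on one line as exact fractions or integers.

a_max = 21/3 = 7
d_a = ½·21·3 = 63/2; d_c = 21·15 = 315
d = 2·63/2 + 315 = 378
t_c = 15 > 0 so v_max = 21

d=378 v_max=21 a_max=7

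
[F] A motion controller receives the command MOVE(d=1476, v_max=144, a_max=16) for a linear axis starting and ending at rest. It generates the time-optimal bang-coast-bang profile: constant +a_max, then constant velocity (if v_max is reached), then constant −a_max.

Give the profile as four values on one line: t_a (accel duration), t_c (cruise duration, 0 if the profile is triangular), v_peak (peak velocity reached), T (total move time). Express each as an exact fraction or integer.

vₘ²/aₘ = 144²/16 = 1296
1476 ≥ 1296 so v_max reached
t_a = 144/16 = 9; v_peak = 144
d_cruise = 1476 − 1296 = 180; t_c = 180/144 = 5/4
T = 2·9 + 5/4 = 77/4

t_a=9 t_c=5/4 v_peak=144 T=77/4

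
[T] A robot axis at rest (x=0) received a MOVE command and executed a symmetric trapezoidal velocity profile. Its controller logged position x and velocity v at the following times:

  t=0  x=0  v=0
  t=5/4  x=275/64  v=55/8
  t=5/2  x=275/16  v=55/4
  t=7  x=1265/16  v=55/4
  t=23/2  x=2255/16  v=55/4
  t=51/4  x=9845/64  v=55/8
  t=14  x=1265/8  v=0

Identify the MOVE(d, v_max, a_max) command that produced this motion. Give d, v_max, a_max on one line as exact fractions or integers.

d=1265/8 v_max=55/4 a_max=11/2

final state: t=14, x=1265/8, v=0 → d = 1265/8
a_max = (55/8−0)/(5/4−0) = 11/2
max v = 55/4 over t∈[5/2,23/2] → v_max = 55/4
check: 55/4·(5/2+9) = 1265/8 ✓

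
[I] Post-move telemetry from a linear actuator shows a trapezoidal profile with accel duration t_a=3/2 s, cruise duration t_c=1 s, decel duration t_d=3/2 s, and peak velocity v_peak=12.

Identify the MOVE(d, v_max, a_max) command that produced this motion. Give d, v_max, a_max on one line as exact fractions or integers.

a_max = 12/(3/2) = 8
d_a = ½·12·3/2 = 9; d_c = 12·1 = 12
d = 2·9 + 12 = 30
t_c = 1 > 0 → v_max = v_peak = 12

d=30 v_max=12 a_max=8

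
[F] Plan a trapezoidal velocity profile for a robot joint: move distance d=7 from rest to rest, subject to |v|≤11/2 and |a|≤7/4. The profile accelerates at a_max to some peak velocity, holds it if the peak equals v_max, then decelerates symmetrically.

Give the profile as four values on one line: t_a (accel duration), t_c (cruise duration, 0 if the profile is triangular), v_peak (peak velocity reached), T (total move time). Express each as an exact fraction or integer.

t_a=2 t_c=0 v_peak=7/2 T=4

v_max²/a_max = (11/2)²/(7/4) = 121/7
7 < 121/7 so t_c = 0
v_peak = √(7·7/4) = √(49/4) = 7/2
t_a = (7/2)/(7/4) = 2; t_c = 0
T = 2·2 = 4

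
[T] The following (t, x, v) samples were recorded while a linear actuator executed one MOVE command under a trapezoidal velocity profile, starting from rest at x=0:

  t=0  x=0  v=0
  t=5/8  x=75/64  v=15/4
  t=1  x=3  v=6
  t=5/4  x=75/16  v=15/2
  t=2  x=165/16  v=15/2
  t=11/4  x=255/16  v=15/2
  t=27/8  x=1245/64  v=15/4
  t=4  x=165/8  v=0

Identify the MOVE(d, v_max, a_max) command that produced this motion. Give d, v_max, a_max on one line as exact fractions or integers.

d=165/8 v_max=15/2 a_max=6

final state: t=4, x=165/8, v=0 → d = 165/8
a_max = (15/4−0)/(5/8−0) = 6
max v = 15/2 over t∈[5/4,11/4] → v_max = 15/2
check: 15/2·(5/4+3/2) = 165/8 ✓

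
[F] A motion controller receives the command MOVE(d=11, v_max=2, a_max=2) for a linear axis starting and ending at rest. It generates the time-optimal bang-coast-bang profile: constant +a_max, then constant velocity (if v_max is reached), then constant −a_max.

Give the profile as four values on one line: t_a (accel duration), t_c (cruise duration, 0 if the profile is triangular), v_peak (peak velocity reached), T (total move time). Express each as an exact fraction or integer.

t_a=1 t_c=9/2 v_peak=2 T=13/2

(v_max)²/a_max = 2²/2 = 2
11 ≥ 2 ⇒ cruise phase
t_a = 2/2 = 1; v_peak = 2
d_cruise = 11 − 2 = 9; t_c = 9/2
T = 2·1 + 9/2 = 13/2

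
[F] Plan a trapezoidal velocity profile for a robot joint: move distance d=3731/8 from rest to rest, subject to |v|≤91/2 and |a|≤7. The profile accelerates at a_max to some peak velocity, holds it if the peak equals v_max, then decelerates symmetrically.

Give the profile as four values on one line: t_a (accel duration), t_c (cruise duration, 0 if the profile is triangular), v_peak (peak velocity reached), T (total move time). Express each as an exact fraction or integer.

t_a=13/2 t_c=15/4 v_peak=91/2 T=67/4

v_max²/a_max = (91/2)²/7 = 1183/4
3731/8 ≥ 1183/4 ⇒ cruise phase
t_a = (91/2)/7 = 13/2; v_peak = 91/2
d_cruise = 3731/8 − 1183/4 = 1365/8; t_c = (1365/8)/(91/2) = 15/4
T = 2·13/2 + 15/4 = 67/4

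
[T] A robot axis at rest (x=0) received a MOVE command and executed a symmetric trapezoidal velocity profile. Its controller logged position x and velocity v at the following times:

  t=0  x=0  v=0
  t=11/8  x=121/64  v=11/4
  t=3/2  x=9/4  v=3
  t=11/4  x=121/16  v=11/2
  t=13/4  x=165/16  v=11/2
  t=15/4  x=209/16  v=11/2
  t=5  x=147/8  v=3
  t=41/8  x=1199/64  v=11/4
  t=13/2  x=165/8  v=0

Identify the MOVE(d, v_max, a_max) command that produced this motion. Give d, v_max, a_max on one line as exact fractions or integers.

final state: t=13/2, x=165/8, v=0 → d = 165/8
a_max = (11/4−0)/(11/8−0) = 2
max v = 11/2 over t∈[11/4,15/4] → v_max = 11/2
check: 11/2·(11/4+1) = 165/8 ✓

d=165/8 v_max=11/2 a_max=2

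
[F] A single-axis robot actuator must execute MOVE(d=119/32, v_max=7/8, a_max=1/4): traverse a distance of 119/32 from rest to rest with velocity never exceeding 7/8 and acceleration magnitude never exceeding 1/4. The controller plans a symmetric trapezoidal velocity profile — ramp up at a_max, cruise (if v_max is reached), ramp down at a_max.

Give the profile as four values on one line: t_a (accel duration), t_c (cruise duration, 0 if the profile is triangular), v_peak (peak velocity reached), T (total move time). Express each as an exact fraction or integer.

v_max²/a_max = (7/8)²/(1/4) = 49/16
119/32 ≥ 49/16 → trapezoidal
t_a = (7/8)/(1/4) = 7/2; v_peak = 7/8
d_cruise = 119/32 − 49/16 = 21/32; t_c = (21/32)/(7/8) = 3/4
T = 2·7/2 + 3/4 = 31/4

t_a=7/2 t_c=3/4 v_peak=7/8 T=31/4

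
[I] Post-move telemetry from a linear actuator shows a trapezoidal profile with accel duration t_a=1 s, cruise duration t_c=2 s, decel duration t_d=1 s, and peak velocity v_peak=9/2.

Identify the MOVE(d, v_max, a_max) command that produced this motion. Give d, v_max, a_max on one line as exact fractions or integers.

a_max = (9/2)/1 = 9/2
d_a = ½·9/2·1 = 9/4; d_c = 9/2·2 = 9
d = 2·9/4 + 9 = 27/2
t_c = 2 > 0 so v_max = 9/2

d=27/2 v_max=9/2 a_max=9/2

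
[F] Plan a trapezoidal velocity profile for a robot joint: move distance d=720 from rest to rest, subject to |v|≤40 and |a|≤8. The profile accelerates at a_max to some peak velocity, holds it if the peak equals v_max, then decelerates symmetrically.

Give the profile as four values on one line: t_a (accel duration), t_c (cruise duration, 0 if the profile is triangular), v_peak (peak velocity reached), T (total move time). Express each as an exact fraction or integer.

t_a=5 t_c=13 v_peak=40 T=23

(v_max)²/a_max = 40²/8 = 200
720 ≥ 200 → trapezoidal
t_a = 40/8 = 5; v_peak = 40
d_cruise = 720 − 200 = 520; t_c = 520/40 = 13
T = 2·5 + 13 = 23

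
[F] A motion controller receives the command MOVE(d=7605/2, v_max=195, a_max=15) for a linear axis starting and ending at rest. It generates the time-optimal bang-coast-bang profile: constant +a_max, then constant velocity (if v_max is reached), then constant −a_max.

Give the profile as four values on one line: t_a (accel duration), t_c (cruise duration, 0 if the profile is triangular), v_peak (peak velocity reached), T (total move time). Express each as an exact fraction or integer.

t_a=13 t_c=13/2 v_peak=195 T=65/2

(v_max)²/a_max = 195²/15 = 2535
7605/2 ≥ 2535 so v_max reached
t_a = 195/15 = 13; v_peak = 195
d_cruise = 7605/2 − 2535 = 2535/2; t_c = (2535/2)/195 = 13/2
T = 2·13 + 13/2 = 65/2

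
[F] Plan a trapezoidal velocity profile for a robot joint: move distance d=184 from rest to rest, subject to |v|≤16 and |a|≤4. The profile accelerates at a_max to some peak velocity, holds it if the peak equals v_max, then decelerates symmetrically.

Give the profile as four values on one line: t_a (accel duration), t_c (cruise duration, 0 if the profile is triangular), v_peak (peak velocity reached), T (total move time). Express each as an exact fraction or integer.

t_a=4 t_c=15/2 v_peak=16 T=31/2

vₘ²/aₘ = 16²/4 = 64
184 ≥ 64 so v_max reached
t_a = 16/4 = 4; v_peak = 16
d_cruise = 184 − 64 = 120; t_c = 120/16 = 15/2
T = 2·4 + 15/2 = 31/2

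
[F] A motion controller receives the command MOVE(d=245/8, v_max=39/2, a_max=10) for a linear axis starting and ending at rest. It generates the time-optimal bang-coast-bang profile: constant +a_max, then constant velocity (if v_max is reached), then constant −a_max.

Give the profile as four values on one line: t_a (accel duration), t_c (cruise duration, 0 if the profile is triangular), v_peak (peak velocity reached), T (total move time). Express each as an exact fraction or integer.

(v_max)²/a_max = (39/2)²/10 = 1521/40
245/8 < 1521/40 → triangular
v_peak = √(245/8·10) = √(1225/4) = 35/2
t_a = (35/2)/10 = 7/4; t_c = 0
T = 2·7/4 = 7/2

t_a=7/4 t_c=0 v_peak=35/2 T=7/2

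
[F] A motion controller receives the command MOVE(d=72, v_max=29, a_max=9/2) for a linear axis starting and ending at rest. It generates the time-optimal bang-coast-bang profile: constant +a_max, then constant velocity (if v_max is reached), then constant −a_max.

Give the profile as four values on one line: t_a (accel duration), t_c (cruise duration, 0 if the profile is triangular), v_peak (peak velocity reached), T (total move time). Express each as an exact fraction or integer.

vₘ²/aₘ = 29²/(9/2) = 1682/9
72 < 1682/9 ⇒ no cruise
v_peak = √(72·9/2) = √324 = 18
t_a = 18/(9/2) = 4; t_c = 0
T = 2·4 = 8

t_a=4 t_c=0 v_peak=18 T=8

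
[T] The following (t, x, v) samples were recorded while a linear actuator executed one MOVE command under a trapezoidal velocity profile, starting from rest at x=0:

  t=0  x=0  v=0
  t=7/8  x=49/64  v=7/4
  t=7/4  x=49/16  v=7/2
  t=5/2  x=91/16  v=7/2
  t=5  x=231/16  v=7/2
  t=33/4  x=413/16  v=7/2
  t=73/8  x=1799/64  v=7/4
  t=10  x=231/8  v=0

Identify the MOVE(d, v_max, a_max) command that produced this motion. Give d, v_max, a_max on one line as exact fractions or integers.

d=231/8 v_max=7/2 a_max=2

final state: t=10, x=231/8, v=0 → d = 231/8
a_max = (7/4−0)/(7/8−0) = 2
max v = 7/2 over t∈[7/4,33/4] → v_max = 7/2
check: 7/2·(7/4+13/2) = 231/8 ✓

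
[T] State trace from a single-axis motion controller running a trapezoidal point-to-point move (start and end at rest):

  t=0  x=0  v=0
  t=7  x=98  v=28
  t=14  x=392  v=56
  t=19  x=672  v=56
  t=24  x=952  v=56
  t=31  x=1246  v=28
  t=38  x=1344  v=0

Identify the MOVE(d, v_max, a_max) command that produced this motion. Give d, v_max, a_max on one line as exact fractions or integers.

final state: t=38, x=1344, v=0 → d = 1344
a_max = (28−0)/(7−0) = 4
max v = 56 over t∈[14,24] → v_max = 56
check: 56·(14+10) = 1344 ✓

d=1344 v_max=56 a_max=4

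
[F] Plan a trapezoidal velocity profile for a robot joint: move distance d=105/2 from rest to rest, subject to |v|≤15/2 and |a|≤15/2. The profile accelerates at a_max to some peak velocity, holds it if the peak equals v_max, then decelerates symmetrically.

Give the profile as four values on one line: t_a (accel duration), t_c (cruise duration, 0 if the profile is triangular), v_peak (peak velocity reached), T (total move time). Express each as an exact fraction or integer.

(v_max)²/a_max = (15/2)²/(15/2) = 15/2
105/2 ≥ 15/2 so v_max reached
t_a = (15/2)/(15/2) = 1; v_peak = 15/2
d_cruise = 105/2 − 15/2 = 45; t_c = 45/(15/2) = 6
T = 2·1 + 6 = 8

t_a=1 t_c=6 v_peak=15/2 T=8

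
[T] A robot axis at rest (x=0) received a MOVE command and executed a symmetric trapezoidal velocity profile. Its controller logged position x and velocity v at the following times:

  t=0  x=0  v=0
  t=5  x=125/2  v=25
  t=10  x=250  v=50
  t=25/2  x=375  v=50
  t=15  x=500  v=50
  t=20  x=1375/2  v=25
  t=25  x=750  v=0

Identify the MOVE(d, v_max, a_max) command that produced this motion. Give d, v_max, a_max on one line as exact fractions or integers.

final state: t=25, x=750, v=0 → d = 750
a_max = (25−0)/(5−0) = 5
max v = 50 over t∈[10,15] → v_max = 50
check: 50·(10+5) = 750 ✓

d=750 v_max=50 a_max=5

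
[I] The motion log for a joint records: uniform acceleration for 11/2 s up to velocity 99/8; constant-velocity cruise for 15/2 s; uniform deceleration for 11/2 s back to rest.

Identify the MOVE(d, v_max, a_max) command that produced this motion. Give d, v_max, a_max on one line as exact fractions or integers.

d=1287/8 v_max=99/8 a_max=9/4

a_max = (99/8)/(11/2) = 9/4
d_a = ½·99/8·11/2 = 1089/32; d_c = 99/8·15/2 = 1485/16
d = 2·1089/32 + 1485/16 = 1287/8
t_c = 15/2 > 0 ⇒ limit active, v_max = 99/8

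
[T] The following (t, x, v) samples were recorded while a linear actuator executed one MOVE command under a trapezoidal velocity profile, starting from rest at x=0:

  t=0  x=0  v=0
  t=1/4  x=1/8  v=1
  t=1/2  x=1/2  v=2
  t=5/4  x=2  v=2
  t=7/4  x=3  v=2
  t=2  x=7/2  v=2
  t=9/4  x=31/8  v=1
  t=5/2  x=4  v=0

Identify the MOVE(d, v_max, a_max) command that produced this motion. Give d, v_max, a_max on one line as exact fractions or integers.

d=4 v_max=2 a_max=4

final state: t=5/2, x=4, v=0 → d = 4
a_max = (1−0)/(1/4−0) = 4
max v = 2 over t∈[1/2,2] → v_max = 2
check: 2·(1/2+3/2) = 4 ✓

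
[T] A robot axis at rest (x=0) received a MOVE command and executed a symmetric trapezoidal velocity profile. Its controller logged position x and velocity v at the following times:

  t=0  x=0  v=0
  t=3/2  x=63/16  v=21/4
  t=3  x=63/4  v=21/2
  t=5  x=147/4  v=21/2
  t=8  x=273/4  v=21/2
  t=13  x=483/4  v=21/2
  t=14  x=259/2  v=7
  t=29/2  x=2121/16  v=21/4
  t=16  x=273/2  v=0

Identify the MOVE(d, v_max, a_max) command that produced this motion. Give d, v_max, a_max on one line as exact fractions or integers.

d=273/2 v_max=21/2 a_max=7/2

final state: t=16, x=273/2, v=0 → d = 273/2
a_max = (21/4−0)/(3/2−0) = 7/2
max v = 21/2 over t∈[3,13] → v_max = 21/2
check: 21/2·(3+10) = 273/2 ✓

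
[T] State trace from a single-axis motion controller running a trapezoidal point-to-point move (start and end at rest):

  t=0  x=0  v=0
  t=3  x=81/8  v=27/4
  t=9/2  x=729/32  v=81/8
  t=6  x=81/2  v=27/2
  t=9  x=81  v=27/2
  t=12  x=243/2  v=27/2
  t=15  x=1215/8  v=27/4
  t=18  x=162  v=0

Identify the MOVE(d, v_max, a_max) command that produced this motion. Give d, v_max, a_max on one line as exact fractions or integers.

final state: t=18, x=162, v=0 → d = 162
a_max = (27/4−0)/(3−0) = 9/4
max v = 27/2 over t∈[6,12] → v_max = 27/2
check: 27/2·(6+6) = 162 ✓

d=162 v_max=27/2 a_max=9/4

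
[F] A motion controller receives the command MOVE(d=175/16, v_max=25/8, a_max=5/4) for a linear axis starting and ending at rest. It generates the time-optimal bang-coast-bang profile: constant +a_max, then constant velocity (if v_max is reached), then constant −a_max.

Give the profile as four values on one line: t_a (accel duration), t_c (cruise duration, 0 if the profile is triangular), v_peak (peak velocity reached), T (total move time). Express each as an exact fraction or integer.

vₘ²/aₘ = (25/8)²/(5/4) = 125/16
175/16 ≥ 125/16 so v_max reached
t_a = (25/8)/(5/4) = 5/2; v_peak = 25/8
d_cruise = 175/16 − 125/16 = 25/8; t_c = (25/8)/(25/8) = 1
T = 2·5/2 + 1 = 6

t_a=5/2 t_c=1 v_peak=25/8 T=6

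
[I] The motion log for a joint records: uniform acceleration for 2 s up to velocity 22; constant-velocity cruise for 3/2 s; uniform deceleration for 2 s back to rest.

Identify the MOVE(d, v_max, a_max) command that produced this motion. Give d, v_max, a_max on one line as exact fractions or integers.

d=77 v_max=22 a_max=11

a_max = 22/2 = 11
d_a = ½·22·2 = 22; d_c = 22·3/2 = 33
d = 2·22 + 33 = 77
t_c = 3/2 > 0 ⇒ limit active, v_max = 22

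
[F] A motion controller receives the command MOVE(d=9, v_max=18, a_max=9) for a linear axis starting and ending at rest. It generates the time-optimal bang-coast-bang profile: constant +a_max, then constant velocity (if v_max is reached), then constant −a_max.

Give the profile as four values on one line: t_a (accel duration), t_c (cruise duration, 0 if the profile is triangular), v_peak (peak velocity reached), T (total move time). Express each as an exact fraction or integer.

t_a=1 t_c=0 v_peak=9 T=2

vₘ²/aₘ = 18²/9 = 36
9 < 36 → triangular
v_peak = √(9·9) = √81 = 9
t_a = 9/9 = 1; t_c = 0
T = 2·1 = 2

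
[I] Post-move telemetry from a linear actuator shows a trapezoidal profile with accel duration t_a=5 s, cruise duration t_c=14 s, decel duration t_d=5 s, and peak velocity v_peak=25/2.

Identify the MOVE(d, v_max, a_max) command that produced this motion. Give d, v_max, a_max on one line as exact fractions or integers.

d=475/2 v_max=25/2 a_max=5/2

a_max = (25/2)/5 = 5/2
d_a = ½·25/2·5 = 125/4; d_c = 25/2·14 = 175
d = 2·125/4 + 175 = 475/2
t_c = 14 > 0 ⇒ limit active, v_max = 25/2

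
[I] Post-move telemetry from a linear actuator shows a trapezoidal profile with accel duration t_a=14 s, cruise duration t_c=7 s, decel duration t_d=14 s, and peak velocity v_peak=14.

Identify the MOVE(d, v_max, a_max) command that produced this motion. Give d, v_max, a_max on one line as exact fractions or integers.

a_max = 14/14 = 1
d_a = ½·14·14 = 98; d_c = 14·7 = 98
d = 2·98 + 98 = 294
t_c = 7 > 0 ⇒ limit active, v_max = 14

d=294 v_max=14 a_max=1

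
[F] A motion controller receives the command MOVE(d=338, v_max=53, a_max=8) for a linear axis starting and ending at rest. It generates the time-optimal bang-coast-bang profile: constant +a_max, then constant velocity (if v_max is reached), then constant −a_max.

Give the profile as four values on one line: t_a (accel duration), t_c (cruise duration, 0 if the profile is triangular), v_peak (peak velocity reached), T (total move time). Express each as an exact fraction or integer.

t_a=13/2 t_c=0 v_peak=52 T=13

vₘ²/aₘ = 53²/8 = 2809/8
338 < 2809/8 so t_c = 0
v_peak = √(338·8) = √2704 = 52
t_a = 52/8 = 13/2; t_c = 0
T = 2·13/2 = 13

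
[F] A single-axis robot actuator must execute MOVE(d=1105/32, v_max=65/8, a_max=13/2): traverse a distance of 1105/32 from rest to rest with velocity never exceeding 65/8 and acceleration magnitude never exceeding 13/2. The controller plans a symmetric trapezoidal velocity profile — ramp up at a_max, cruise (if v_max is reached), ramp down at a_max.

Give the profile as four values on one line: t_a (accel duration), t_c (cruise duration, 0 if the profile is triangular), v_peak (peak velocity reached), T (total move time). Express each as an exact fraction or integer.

(v_max)²/a_max = (65/8)²/(13/2) = 325/32
1105/32 ≥ 325/32 so v_max reached
t_a = (65/8)/(13/2) = 5/4; v_peak = 65/8
d_cruise = 1105/32 − 325/32 = 195/8; t_c = (195/8)/(65/8) = 3
T = 2·5/4 + 3 = 11/2

t_a=5/4 t_c=3 v_peak=65/8 T=11/2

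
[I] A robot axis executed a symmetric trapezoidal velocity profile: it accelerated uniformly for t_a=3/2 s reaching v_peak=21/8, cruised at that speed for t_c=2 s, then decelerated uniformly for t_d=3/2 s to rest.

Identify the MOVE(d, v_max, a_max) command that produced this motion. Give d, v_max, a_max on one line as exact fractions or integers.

a_max = (21/8)/(3/2) = 7/4
d_a = ½·21/8·3/2 = 63/32; d_c = 21/8·2 = 21/4
d = 2·63/32 + 21/4 = 147/16
t_c = 2 > 0 so v_max = 21/8

d=147/16 v_max=21/8 a_max=7/4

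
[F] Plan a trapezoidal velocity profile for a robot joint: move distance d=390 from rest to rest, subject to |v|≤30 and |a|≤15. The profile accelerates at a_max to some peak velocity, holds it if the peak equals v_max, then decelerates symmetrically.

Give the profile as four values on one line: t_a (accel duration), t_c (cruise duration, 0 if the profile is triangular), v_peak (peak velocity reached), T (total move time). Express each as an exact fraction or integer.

vₘ²/aₘ = 30²/15 = 60
390 ≥ 60 so v_max reached
t_a = 30/15 = 2; v_peak = 30
d_cruise = 390 − 60 = 330; t_c = 330/30 = 11
T = 2·2 + 11 = 15

t_a=2 t_c=11 v_peak=30 T=15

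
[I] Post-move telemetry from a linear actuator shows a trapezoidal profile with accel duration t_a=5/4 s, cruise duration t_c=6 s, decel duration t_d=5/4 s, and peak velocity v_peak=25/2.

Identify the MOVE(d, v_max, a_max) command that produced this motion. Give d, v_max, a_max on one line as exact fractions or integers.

a_max = (25/2)/(5/4) = 10
d_a = ½·25/2·5/4 = 125/16; d_c = 25/2·6 = 75
d = 2·125/16 + 75 = 725/8
t_c = 6 > 0 ⇒ limit active, v_max = 25/2

d=725/8 v_max=25/2 a_max=10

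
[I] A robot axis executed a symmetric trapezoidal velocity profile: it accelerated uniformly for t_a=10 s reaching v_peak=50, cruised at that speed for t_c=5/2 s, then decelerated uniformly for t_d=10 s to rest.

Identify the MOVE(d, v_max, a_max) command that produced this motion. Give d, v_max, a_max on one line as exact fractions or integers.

d=625 v_max=50 a_max=5

a_max = 50/10 = 5
d_a = ½·50·10 = 250; d_c = 50·5/2 = 125
d = 2·250 + 125 = 625
t_c = 5/2 > 0 ⇒ limit active, v_max = 50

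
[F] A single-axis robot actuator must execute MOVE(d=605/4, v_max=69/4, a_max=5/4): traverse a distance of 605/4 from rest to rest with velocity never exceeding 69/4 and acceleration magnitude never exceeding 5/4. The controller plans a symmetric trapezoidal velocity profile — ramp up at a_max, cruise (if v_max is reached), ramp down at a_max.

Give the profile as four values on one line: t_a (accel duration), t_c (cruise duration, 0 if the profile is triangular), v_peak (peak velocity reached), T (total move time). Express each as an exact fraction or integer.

vₘ²/aₘ = (69/4)²/(5/4) = 4761/20
605/4 < 4761/20 → triangular
v_peak = √(605/4·5/4) = √(3025/16) = 55/4
t_a = (55/4)/(5/4) = 11; t_c = 0
T = 2·11 = 22

t_a=11 t_c=0 v_peak=55/4 T=22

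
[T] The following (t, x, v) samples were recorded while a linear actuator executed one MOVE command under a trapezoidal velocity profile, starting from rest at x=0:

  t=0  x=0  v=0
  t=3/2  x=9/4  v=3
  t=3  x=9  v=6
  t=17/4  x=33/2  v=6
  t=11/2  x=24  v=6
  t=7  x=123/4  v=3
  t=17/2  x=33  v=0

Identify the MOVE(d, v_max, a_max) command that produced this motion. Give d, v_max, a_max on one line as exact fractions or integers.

final state: t=17/2, x=33, v=0 → d = 33
a_max = (3−0)/(3/2−0) = 2
max v = 6 over t∈[3,11/2] → v_max = 6
check: 6·(3+5/2) = 33 ✓

d=33 v_max=6 a_max=2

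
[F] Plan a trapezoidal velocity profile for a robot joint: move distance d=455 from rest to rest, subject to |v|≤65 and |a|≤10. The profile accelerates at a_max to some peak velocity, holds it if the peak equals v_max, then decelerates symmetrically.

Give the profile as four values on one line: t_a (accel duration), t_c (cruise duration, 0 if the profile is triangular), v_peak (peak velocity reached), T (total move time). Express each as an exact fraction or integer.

t_a=13/2 t_c=1/2 v_peak=65 T=27/2

v_max²/a_max = 65²/10 = 845/2
455 ≥ 845/2 → trapezoidal
t_a = 65/10 = 13/2; v_peak = 65
d_cruise = 455 − 845/2 = 65/2; t_c = (65/2)/65 = 1/2
T = 2·13/2 + 1/2 = 27/2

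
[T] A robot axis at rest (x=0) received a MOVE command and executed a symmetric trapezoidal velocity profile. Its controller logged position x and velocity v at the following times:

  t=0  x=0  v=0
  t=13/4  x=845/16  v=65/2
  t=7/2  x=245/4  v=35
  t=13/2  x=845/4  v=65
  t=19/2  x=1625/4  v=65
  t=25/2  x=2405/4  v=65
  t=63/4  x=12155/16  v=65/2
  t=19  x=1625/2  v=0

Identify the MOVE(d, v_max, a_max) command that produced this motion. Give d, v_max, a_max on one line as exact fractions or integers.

final state: t=19, x=1625/2, v=0 → d = 1625/2
a_max = (65/2−0)/(13/4−0) = 10
max v = 65 over t∈[13/2,25/2] → v_max = 65
check: 65·(13/2+6) = 1625/2 ✓

d=1625/2 v_max=65 a_max=10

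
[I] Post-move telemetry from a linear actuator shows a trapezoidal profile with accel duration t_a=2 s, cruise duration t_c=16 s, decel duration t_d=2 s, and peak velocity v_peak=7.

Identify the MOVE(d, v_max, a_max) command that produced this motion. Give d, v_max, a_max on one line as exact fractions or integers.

d=126 v_max=7 a_max=7/2

a_max = 7/2
d_a = ½·7·2 = 7; d_c = 7·16 = 112
d = 2·7 + 112 = 126
t_c = 16 > 0 so v_max = 7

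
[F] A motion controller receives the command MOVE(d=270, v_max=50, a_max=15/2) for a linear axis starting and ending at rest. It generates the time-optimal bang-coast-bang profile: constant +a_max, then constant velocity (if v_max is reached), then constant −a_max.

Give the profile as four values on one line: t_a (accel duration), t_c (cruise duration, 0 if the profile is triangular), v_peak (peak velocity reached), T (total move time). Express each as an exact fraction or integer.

v_max²/a_max = 50²/(15/2) = 1000/3
270 < 1000/3 ⇒ no cruise
v_peak = √(270·15/2) = √2025 = 45
t_a = 45/(15/2) = 6; t_c = 0
T = 2·6 = 12

t_a=6 t_c=0 v_peak=45 T=12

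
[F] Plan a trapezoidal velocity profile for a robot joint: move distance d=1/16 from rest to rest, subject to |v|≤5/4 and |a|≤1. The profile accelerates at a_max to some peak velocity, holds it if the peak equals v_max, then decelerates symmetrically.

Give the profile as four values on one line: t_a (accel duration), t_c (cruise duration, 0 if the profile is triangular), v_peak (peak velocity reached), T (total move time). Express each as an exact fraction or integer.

vₘ²/aₘ = (5/4)²/1 = 25/16
1/16 < 25/16 ⇒ no cruise
v_peak = √(1/16·1) = √(1/16) = 1/4
t_a = (1/4)/1 = 1/4; t_c = 0
T = 2·1/4 = 1/2

t_a=1/4 t_c=0 v_peak=1/4 T=1/2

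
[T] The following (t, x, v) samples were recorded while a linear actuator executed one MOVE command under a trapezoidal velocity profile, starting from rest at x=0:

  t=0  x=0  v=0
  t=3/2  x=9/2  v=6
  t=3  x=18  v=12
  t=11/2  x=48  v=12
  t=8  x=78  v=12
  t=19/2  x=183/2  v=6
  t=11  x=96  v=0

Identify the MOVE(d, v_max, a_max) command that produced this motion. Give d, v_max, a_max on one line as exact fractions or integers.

final state: t=11, x=96, v=0 → d = 96
a_max = (6−0)/(3/2−0) = 4
max v = 12 over t∈[3,8] → v_max = 12
check: 12·(3+5) = 96 ✓

d=96 v_max=12 a_max=4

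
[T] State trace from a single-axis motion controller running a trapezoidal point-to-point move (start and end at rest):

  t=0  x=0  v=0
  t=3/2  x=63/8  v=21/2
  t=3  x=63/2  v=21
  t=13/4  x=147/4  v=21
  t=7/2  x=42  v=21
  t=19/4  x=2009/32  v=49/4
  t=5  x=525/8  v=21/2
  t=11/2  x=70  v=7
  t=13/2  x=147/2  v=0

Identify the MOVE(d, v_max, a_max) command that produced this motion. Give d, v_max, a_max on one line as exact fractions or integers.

d=147/2 v_max=21 a_max=7

final state: t=13/2, x=147/2, v=0 → d = 147/2
a_max = (21/2−0)/(3/2−0) = 7
max v = 21 over t∈[3,7/2] → v_max = 21
check: 21·(3+1/2) = 147/2 ✓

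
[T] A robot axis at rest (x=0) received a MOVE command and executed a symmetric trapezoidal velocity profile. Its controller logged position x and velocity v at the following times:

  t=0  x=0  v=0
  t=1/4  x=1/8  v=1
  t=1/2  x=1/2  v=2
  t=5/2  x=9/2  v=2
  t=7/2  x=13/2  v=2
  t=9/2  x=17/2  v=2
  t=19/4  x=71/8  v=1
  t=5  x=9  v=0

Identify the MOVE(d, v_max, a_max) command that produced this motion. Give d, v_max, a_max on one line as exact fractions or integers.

d=9 v_max=2 a_max=4

final state: t=5, x=9, v=0 → d = 9
a_max = (1−0)/(1/4−0) = 4
max v = 2 over t∈[1/2,9/2] → v_max = 2
check: 2·(1/2+4) = 9 ✓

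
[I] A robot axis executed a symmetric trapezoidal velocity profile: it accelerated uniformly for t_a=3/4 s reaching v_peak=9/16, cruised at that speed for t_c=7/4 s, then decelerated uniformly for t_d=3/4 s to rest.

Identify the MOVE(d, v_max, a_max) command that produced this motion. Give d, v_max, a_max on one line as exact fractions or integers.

a_max = (9/16)/(3/4) = 3/4
d_a = ½·9/16·3/4 = 27/128; d_c = 9/16·7/4 = 63/64
d = 2·27/128 + 63/64 = 45/32
t_c = 7/4 > 0 ⇒ limit active, v_max = 9/16

d=45/32 v_max=9/16 a_max=3/4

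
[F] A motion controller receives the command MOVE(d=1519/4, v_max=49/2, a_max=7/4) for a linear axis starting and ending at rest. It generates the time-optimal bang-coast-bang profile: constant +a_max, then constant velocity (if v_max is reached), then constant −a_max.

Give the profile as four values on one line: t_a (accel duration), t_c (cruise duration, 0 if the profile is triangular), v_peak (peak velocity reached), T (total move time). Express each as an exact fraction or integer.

v_max²/a_max = (49/2)²/(7/4) = 343
1519/4 ≥ 343 ⇒ cruise phase
t_a = (49/2)/(7/4) = 14; v_peak = 49/2
d_cruise = 1519/4 − 343 = 147/4; t_c = (147/4)/(49/2) = 3/2
T = 2·14 + 3/2 = 59/2

t_a=14 t_c=3/2 v_peak=49/2 T=59/2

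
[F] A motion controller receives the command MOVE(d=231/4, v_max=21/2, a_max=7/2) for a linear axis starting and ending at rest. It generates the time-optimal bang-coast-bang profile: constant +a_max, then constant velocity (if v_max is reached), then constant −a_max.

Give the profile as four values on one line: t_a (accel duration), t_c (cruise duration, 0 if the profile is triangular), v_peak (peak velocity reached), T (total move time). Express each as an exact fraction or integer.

t_a=3 t_c=5/2 v_peak=21/2 T=17/2

vₘ²/aₘ = (21/2)²/(7/2) = 63/2
231/4 ≥ 63/2 → trapezoidal
t_a = (21/2)/(7/2) = 3; v_peak = 21/2
d_cruise = 231/4 − 63/2 = 105/4; t_c = (105/4)/(21/2) = 5/2
T = 2·3 + 5/2 = 17/2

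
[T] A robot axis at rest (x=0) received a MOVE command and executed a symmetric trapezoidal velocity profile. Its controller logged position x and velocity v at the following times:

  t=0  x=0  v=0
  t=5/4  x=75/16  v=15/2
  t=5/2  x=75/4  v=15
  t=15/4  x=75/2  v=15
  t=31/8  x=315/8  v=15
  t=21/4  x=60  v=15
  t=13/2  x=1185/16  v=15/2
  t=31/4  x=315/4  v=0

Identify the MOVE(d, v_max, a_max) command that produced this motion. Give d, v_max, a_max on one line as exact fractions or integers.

d=315/4 v_max=15 a_max=6

final state: t=31/4, x=315/4, v=0 → d = 315/4
a_max = (15/2−0)/(5/4−0) = 6
max v = 15 over t∈[5/2,21/4] → v_max = 15
check: 15·(5/2+11/4) = 315/4 ✓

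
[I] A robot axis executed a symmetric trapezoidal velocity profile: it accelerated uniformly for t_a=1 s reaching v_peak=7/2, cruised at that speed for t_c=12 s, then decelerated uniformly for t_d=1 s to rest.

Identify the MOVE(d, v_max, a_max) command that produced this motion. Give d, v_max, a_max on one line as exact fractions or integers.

a_max = (7/2)/1 = 7/2
d_a = ½·7/2·1 = 7/4; d_c = 7/2·12 = 42
d = 2·7/4 + 42 = 91/2
t_c = 12 > 0 → v_max = v_peak = 7/2

d=91/2 v_max=7/2 a_max=7/2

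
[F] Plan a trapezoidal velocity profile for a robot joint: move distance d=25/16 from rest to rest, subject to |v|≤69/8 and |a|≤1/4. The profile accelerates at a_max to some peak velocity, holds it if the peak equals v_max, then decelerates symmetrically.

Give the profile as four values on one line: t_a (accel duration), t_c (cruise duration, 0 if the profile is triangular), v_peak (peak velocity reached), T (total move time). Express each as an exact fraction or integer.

vₘ²/aₘ = (69/8)²/(1/4) = 4761/16
25/16 < 4761/16 → triangular
v_peak = √(25/16·1/4) = √(25/64) = 5/8
t_a = (5/8)/(1/4) = 5/2; t_c = 0
T = 2·5/2 = 5

t_a=5/2 t_c=0 v_peak=5/8 T=5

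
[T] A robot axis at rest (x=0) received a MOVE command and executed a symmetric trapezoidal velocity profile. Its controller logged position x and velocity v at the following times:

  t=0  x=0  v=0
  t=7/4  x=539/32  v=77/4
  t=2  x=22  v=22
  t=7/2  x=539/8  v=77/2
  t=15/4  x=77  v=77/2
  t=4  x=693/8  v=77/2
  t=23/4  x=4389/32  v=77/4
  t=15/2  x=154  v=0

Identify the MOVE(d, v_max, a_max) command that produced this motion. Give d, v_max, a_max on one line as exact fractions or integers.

d=154 v_max=77/2 a_max=11

final state: t=15/2, x=154, v=0 → d = 154
a_max = (77/4−0)/(7/4−0) = 11
max v = 77/2 over t∈[7/2,4] → v_max = 77/2
check: 77/2·(7/2+1/2) = 154 ✓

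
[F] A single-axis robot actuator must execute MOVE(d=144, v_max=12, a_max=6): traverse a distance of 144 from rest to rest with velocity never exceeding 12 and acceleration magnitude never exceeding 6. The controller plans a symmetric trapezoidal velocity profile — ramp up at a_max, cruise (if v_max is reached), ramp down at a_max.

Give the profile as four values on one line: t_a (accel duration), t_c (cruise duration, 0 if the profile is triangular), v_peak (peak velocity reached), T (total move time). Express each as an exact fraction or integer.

(v_max)²/a_max = 12²/6 = 24
144 ≥ 24 so v_max reached
t_a = 12/6 = 2; v_peak = 12
d_cruise = 144 − 24 = 120; t_c = 120/12 = 10
T = 2·2 + 10 = 14

t_a=2 t_c=10 v_peak=12 T=14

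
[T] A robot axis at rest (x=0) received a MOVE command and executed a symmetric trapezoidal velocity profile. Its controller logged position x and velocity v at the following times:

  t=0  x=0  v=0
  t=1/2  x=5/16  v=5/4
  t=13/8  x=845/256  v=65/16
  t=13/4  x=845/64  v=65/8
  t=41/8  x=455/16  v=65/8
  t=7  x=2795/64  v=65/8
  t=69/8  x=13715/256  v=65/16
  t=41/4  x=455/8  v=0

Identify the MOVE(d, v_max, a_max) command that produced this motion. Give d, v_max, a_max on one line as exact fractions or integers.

d=455/8 v_max=65/8 a_max=5/2

final state: t=41/4, x=455/8, v=0 → d = 455/8
a_max = (5/4−0)/(1/2−0) = 5/2
max v = 65/8 over t∈[13/4,7] → v_max = 65/8
check: 65/8·(13/4+15/4) = 455/8 ✓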